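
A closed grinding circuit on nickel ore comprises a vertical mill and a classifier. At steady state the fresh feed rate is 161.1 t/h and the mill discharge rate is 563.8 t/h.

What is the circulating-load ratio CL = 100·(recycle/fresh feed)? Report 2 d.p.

M = F + R at steady state, so:
R = M − F = 563.8 − 161.1 = 402.7 t/h
CL = 100·R/F = 100·402.7/161.1 = 249.97 %

CL = 249.97 %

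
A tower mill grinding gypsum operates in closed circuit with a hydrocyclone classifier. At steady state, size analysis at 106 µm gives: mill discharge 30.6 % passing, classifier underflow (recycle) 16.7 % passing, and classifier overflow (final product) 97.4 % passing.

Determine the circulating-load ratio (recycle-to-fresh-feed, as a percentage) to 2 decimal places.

Let r = R/F. Size balance at 106 µm:
(1+r)d = ru + o → r = (o−d)/(d−u)
r = (97.4 − 30.6)/(30.6 − 16.7) = 66.8/13.9 = 4.8058
CL = 100·r = 480.58 %

CL = 480.58 %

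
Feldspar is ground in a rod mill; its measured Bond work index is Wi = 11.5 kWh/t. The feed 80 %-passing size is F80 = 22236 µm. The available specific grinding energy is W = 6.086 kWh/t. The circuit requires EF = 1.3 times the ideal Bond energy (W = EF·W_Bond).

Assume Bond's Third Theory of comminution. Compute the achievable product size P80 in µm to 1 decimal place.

P80 = 444.8 µm

W = 10 Wi (1/√P80 − 1/√F80)  [Bond]
W_Bond = W / EF = 6.086 / 1.3 = 4.6815 kWh/t
⇒ 1/√P80 = W_Bond/(10 Wi) + 1/√F80
  = 4.6815/(10·11.5) + 1/√22236 = 0.040709 + 0.006706 = 0.047415
P80 = (1/0.047415)² = 21.0903² = 444.80 µm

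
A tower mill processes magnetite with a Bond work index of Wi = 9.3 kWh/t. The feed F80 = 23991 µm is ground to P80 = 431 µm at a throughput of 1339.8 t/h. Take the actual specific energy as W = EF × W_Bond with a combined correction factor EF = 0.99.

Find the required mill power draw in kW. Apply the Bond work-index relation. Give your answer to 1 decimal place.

P = 5145.4 kW

W = 10·Wi·[P80^(−½) − F80^(−½)]
W = 10·9.3·(1/√431 − 1/√23991) = 10·9.3·(0.041712) = 3.8792 kWh/t
Corrected W = EF·W_Bond = 0.99·3.8792 = 3.8404 kWh/t
Mill draw = 3.8404 × 1339.8 = 5145.4 kW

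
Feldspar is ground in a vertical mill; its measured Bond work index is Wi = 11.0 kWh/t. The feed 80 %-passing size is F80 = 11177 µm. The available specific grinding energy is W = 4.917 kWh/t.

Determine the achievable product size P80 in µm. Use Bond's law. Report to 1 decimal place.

P80 = 340.9 µm

Bond: W = 10·Wi·(1/√P80 − 1/√F80)
P80^-0.5 = F80^-0.5 + W/(10 Wi)
  = 4.9170/(10·11.0) + 1/√11177 = 0.044700 + 0.009459 = 0.054159
P80 = (1/0.054159)² = 18.4642² = 340.93 µm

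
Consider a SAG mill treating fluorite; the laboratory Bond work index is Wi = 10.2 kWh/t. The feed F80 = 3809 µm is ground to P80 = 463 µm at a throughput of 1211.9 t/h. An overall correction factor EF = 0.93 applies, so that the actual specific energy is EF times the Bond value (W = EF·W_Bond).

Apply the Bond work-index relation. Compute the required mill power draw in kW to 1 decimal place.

W = 10·Wi·[P80^(−½) − F80^(−½)]
W = 10·10.2·(1/√463 − 1/√3809) = 10·10.2·(0.030271) = 3.0876 kWh/t
W_actual = 0.93 × 3.0876 = 2.8715 kWh/t
Power = W × throughput = 2.8715 kWh/t × 1211.9 t/h = 3480.0 kW

P = 3480.0 kW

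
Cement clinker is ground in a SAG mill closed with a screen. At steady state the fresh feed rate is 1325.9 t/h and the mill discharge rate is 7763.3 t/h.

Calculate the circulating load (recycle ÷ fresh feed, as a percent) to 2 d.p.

CL = 485.51 %

Discharge = new feed + return, hence
R = M − F = 7763.3 − 1325.9 = 6437.4 t/h
CL = 100·R/F = 100·6437.4/1325.9 = 485.51 %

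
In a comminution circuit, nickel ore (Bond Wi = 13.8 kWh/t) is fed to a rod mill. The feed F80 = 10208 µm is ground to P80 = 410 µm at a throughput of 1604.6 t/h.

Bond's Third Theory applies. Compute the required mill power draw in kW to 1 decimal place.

P = 8744.2 kW

Bond: W = 10·Wi·(1/√P80 − 1/√F80)
W = 10·13.8·(1/√410 − 1/√10208) = 10·13.8·(0.039489) = 5.4495 kWh/t
Mill draw = 5.4495 × 1604.6 = 8744.2 kW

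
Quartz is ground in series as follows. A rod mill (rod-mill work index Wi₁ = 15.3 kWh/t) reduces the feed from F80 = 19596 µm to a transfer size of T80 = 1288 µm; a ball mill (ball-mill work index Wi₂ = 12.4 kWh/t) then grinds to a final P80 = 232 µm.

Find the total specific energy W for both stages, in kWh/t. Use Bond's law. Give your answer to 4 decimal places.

W = 7.8561 kWh/t

W = 10·Wi·[P80^(−½) − F80^(−½)]
Stage 1 (19596→1288 µm, Wi₁=15.3): W₁ = 10·15.3·(0.027864 − 0.007144) = 3.1702 kWh/t
Stage 2 (1288→232 µm, Wi₂=12.4): W₂ = 10·12.4·(0.065653 − 0.027864) = 4.6859 kWh/t
W = W₁ + W₂ = 3.1702 + 4.6859 = 7.8561 kWh/t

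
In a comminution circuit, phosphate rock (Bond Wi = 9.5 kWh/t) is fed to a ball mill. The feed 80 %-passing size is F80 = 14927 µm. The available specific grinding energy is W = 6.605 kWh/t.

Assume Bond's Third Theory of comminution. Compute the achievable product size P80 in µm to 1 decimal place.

W = 10 Wi / √P80 − 10 Wi / √F80
⇒ 1/√P80 = W/(10·Wi) + 1/√F80
  = 6.6050/(10·9.5) + 1/√14927 = 0.069526 + 0.008185 = 0.077711
P80 = (1/0.077711)² = 12.8682² = 165.59 µm

P80 = 165.6 µm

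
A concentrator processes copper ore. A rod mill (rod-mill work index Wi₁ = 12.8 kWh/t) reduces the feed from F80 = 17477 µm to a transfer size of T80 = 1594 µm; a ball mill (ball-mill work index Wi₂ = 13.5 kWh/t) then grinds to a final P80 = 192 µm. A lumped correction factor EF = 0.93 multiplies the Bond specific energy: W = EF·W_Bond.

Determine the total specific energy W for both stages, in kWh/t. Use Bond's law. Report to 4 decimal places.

W_Bond = 10·Wi·(1/√P₈₀ − 1/√F₈₀)
Stage 1 (17477→1594 µm, Wi₁=12.8): W₁ = 10·12.8·(0.025047 − 0.007564) = 2.2378 kWh/t
Stage 2 (1594→192 µm, Wi₂=13.5): W₂ = 10·13.5·(0.072169 − 0.025047) = 6.3614 kWh/t
W = W₁ + W₂ = 2.2378 + 6.3614 = 8.5992 kWh/t
Corrected W = EF·W_Bond = 0.93·8.5992 = 7.9973 kWh/t

W = 7.9973 kWh/t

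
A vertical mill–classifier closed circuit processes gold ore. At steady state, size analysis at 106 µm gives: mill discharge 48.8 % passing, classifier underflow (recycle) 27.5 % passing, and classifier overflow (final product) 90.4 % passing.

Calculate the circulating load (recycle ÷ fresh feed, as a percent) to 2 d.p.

Mass balance on the −106 µm fraction:
(1+r)·d = r·u + o ⇒ r = (o−d)/(d−u)
r = (90.4 − 48.8)/(48.8 − 27.5) = 41.6/21.3 = 1.9531
CL = 100·r = 195.31 %

CL = 195.31 %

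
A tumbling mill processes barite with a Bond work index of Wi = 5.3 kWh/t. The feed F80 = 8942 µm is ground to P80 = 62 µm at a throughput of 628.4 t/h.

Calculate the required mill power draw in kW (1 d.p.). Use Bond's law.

P = 3877.6 kW

Bond:  W = 10 Wi (1/√P − 1/√F)
W = 10·5.3·(1/√62 − 1/√8942) = 10·5.3·(0.116425) = 6.1705 kWh/t
P = W·T = 6.1705·628.4 = 3877.6 kW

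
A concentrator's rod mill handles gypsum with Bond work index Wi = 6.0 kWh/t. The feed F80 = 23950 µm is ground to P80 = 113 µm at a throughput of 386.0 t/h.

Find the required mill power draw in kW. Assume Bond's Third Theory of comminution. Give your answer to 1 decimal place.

Bond: W = 10·Wi·(1/√P80 − 1/√F80)
W = 10·6.0·(1/√113 − 1/√23950) = 10·6.0·(0.087610) = 5.2566 kWh/t
Power = W × throughput = 5.2566 kWh/t × 386.0 t/h = 2029.1 kW

P = 2029.1 kW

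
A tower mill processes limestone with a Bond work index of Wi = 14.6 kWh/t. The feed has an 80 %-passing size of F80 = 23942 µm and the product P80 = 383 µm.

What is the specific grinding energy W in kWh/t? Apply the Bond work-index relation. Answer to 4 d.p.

W = 10 Wi / √P80 − 10 Wi / √F80
1/√383 = 0.051098;  1/√23942 = 0.006463
W = 10·14.6·(0.051098 − 0.006463) = 6.5167 kWh/t

W = 6.5167 kWh/t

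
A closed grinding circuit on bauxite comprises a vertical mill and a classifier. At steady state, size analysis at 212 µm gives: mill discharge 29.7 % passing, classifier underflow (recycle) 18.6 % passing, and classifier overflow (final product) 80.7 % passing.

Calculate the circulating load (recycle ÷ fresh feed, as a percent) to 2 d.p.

Let r = R/F. Size balance at 212 µm:
(1+r)·d = r·u + o ⇒ r = (o−d)/(d−u)
r = (80.7 − 29.7)/(29.7 − 18.6) = 51.0/11.1 = 4.5946
CL = 100·r = 459.46 %

CL = 459.46 %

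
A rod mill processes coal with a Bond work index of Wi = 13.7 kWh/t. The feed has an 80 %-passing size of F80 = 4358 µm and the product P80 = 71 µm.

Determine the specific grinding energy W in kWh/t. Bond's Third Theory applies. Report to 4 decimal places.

Bond: W = 10·Wi·(1/√P80 − 1/√F80)
1/√71 = 0.118678;  1/√4358 = 0.015148
W = 10·13.7·(0.118678 − 0.015148) = 14.1836 kWh/t

W = 14.1836 kWh/t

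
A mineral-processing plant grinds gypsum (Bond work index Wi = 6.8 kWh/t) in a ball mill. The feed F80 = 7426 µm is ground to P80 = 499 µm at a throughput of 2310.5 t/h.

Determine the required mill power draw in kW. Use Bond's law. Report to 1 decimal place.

P = 5210.2 kW

W = 10·Wi·[P80^(−½) − F80^(−½)]
W = 10·6.8·(1/√499 − 1/√7426) = 10·6.8·(0.033162) = 2.2550 kWh/t
P = W·T = 2.2550·2310.5 = 5210.2 kW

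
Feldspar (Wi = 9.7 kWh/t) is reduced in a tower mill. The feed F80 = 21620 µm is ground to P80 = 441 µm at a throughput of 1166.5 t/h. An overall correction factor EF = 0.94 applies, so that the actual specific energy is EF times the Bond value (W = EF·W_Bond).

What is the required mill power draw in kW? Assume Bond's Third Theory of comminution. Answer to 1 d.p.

W = 10 Wi / √P80 − 10 Wi / √F80
W = 10·9.7·(1/√441 − 1/√21620) = 10·9.7·(0.040818) = 3.9594 kWh/t
W_actual = 0.94 × 3.9594 = 3.7218 kWh/t
Mill draw = 3.7218 × 1166.5 = 4341.5 kW

P = 4341.5 kW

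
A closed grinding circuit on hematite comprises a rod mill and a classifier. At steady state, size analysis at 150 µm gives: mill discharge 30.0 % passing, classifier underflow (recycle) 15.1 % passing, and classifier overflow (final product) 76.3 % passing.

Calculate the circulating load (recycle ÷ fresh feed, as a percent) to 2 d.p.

CL = 310.74 %

Mass balance on the −150 µm fraction:
(1+r)·d = r·u + o ⇒ r = (o−d)/(d−u)
r = (76.3 − 30.0)/(30.0 − 15.1) = 46.3/14.9 = 3.1074
CL = 100·r = 310.74 %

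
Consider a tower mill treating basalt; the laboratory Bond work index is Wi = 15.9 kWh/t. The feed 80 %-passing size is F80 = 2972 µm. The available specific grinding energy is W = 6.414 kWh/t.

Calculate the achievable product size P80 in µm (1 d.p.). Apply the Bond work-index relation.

W = 10 Wi (1/√P80 − 1/√F80)  [Bond]
⇒ 1/√P80 = W/(10 Wi) + 1/√F80
  = 6.4140/(10·15.9) + 1/√2972 = 0.040340 + 0.018343 = 0.058683
P80 = (1/0.058683)² = 17.0408² = 290.39 µm

P80 = 290.4 µm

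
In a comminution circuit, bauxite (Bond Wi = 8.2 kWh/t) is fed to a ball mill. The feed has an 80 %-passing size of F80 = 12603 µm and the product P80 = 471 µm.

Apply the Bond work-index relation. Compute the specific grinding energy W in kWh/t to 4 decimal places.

Bond: W = 10·Wi·(1/√P80 − 1/√F80)
1/√471 = 0.046078;  1/√12603 = 0.008908
W = 10·8.2·(0.046078 − 0.008908) = 3.0479 kWh/t

W = 3.0479 kWh/t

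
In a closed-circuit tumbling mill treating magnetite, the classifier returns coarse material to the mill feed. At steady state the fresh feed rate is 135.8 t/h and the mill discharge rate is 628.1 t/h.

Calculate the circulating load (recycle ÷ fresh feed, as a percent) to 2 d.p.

Steady state: M = F + R.
R = M − F = 628.1 − 135.8 = 492.3 t/h
CL = 100·R/F = 100·492.3/135.8 = 362.52 %

CL = 362.52 %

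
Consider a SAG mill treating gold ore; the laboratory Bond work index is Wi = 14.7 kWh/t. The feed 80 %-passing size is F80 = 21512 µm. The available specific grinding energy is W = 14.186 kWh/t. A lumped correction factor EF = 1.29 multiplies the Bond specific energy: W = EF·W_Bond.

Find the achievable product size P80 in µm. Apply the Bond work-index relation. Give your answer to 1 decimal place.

W = 10·Wi·(P80^(-½) − F80^(-½))
W_Bond = W / EF = 14.186 / 1.29 = 10.9969 kWh/t
P80^(−½) = W_Bond/(10 Wi) + F80^(−½)
  = 10.9969/(10·14.7) + 1/√21512 = 0.074809 + 0.006818 = 0.081627
P80 = (1/0.081627)² = 12.2509² = 150.08 µm

P80 = 150.1 µm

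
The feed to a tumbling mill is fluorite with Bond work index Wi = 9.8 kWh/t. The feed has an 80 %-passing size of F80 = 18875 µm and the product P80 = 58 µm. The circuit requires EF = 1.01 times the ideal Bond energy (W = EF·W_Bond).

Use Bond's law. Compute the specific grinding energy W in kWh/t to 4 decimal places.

W = 12.2763 kWh/t

W = 10 Wi (P80^-0.5 − F80^-0.5)
1/√58 = 0.131306;  1/√18875 = 0.007279
W = 10·9.8·(0.131306 − 0.007279) = 12.1547 kWh/t
With EF = 1.01: W = 12.1547·1.01 = 12.2763 kWh/t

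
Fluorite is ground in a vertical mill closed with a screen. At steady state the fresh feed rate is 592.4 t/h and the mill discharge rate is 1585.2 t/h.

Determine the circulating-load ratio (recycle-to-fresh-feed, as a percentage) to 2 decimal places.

Steady state: M = F + R.
R = M − F = 1585.2 − 592.4 = 992.8 t/h
CL = 100·R/F = 100·992.8/592.4 = 167.59 %

CL = 167.59 %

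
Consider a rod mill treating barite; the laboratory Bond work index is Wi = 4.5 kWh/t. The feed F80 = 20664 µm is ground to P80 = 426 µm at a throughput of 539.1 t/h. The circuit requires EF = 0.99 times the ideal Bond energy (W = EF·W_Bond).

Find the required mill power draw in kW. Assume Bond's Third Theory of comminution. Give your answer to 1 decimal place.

W_Bond = 10·Wi·(1/√P₈₀ − 1/√F₈₀)
W = 10·4.5·(1/√426 − 1/√20664) = 10·4.5·(0.041494) = 1.8672 kWh/t
W_actual = 0.99 × 1.8672 = 1.8485 kWh/t
P_mill = W·ṁ = 1.8485·539.1 = 996.5 kW

P = 996.5 kW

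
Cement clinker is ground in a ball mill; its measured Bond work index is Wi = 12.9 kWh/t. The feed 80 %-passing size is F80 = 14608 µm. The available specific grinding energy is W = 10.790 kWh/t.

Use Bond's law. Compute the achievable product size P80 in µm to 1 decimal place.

P80 = 118.4 µm

W = 10·Wi·(P80^(-½) − F80^(-½))
1/√P80 = 1/√F80 + W/(10·Wi)
  = 10.7900/(10·12.9) + 1/√14608 = 0.083643 + 0.008274 = 0.091917
P80 = (1/0.091917)² = 10.8794² = 118.36 µm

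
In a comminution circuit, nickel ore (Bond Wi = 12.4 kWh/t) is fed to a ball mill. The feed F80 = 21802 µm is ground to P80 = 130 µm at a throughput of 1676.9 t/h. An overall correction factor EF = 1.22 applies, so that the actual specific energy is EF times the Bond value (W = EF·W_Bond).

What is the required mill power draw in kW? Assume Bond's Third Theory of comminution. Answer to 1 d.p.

Bond:  W = 10 Wi (1/√P − 1/√F)
W = 10·12.4·(1/√130 − 1/√21802) = 10·12.4·(0.080933) = 10.0357 kWh/t
Corrected W = EF·W_Bond = 1.22·10.0357 = 12.2436 kWh/t
Mill draw = 12.2436 × 1676.9 = 20531.3 kW

P = 20531.3 kW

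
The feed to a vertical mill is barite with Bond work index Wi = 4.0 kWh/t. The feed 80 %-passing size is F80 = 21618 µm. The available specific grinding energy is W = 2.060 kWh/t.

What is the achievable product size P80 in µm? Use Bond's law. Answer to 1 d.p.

P80 = 294.2 µm

W = 10·Wi·(P80^(-½) − F80^(-½))
⇒ 1/√P80 = W/(10·Wi) + 1/√F80
  = 2.0600/(10·4.0) + 1/√21618 = 0.051500 + 0.006801 = 0.058301
P80 = (1/0.058301)² = 17.1523² = 294.20 µm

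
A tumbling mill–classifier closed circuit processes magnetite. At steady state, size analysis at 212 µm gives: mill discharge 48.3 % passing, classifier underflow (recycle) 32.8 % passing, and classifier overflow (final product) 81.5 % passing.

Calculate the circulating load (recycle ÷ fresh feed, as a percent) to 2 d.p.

CL = 214.19 %

Two-product formula at 212 µm:
(1+r)d = ru + o → r = (o−d)/(d−u)
r = (81.5 − 48.3)/(48.3 − 32.8) = 33.2/15.5 = 2.1419
CL = 100·r = 214.19 %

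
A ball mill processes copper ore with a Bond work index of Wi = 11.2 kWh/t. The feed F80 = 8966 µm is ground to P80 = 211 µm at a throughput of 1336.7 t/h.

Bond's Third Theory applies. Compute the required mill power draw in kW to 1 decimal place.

W = 10·Wi·(P80^(-½) − F80^(-½))
W = 10·11.2·(1/√211 − 1/√8966) = 10·11.2·(0.058282) = 6.5276 kWh/t
Mill draw = 6.5276 × 1336.7 = 8725.4 kW

P = 8725.4 kW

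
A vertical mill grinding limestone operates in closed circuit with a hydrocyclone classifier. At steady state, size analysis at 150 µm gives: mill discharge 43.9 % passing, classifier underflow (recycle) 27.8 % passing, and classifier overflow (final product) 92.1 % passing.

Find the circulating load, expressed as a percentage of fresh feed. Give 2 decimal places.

Balance %-passing 150 µm (r = R/F):
(1+r)·d = r·u + o ⇒ r = (o−d)/(d−u)
r = (92.1 − 43.9)/(43.9 − 27.8) = 48.2/16.1 = 2.9938
CL = 100·r = 299.38 %

CL = 299.38 %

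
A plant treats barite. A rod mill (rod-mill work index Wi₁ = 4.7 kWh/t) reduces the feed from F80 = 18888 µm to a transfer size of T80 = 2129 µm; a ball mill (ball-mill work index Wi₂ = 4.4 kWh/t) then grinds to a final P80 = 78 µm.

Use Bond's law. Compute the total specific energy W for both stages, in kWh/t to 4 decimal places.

W = 10·Wi·[P80^(−½) − F80^(−½)]
Stage 1 (18888→2129 µm, Wi₁=4.7): W₁ = 10·4.7·(0.021673 − 0.007276) = 0.6766 kWh/t
Stage 2 (2129→78 µm, Wi₂=4.4): W₂ = 10·4.4·(0.113228 − 0.021673) = 4.0284 kWh/t
W = W₁ + W₂ = 0.6766 + 4.0284 = 4.7051 kWh/t

W = 4.7051 kWh/t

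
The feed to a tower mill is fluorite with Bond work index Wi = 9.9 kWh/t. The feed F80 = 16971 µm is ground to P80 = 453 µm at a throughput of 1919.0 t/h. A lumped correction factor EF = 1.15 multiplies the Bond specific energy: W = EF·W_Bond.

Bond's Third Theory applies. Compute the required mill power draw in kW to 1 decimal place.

W = 10·Wi·(P80^(-½) − F80^(-½))
W = 10·9.9·(1/√453 − 1/√16971) = 10·9.9·(0.039308) = 3.8915 kWh/t
Corrected W = EF·W_Bond = 1.15·3.8915 = 4.4752 kWh/t
Mill draw = 4.4752 × 1919.0 = 8587.9 kW

P = 8587.9 kW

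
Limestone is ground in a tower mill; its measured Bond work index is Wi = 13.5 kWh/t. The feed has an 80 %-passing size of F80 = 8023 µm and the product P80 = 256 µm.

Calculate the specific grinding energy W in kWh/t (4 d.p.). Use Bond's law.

Bond: W = 10·Wi·(1/√P80 − 1/√F80)
1/√256 = 0.062500;  1/√8023 = 0.011164
W = 10·13.5·(0.062500 − 0.011164) = 6.9303 kWh/t

W = 6.9303 kWh/t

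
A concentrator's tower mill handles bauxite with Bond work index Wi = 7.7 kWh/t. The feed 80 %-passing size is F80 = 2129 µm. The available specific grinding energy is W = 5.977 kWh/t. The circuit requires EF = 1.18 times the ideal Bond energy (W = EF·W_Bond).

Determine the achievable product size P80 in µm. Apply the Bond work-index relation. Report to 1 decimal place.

W = 10·Wi·(P80^(-½) − F80^(-½))
W_Bond = W / EF = 5.977 / 1.18 = 5.0653 kWh/t
P80^-0.5 = F80^-0.5 + W_Bond/(10 Wi)
  = 5.0653/(10·7.7) + 1/√2129 = 0.065783 + 0.021673 = 0.087455
P80 = (1/0.087455)² = 11.4344² = 130.75 µm

P80 = 130.7 µm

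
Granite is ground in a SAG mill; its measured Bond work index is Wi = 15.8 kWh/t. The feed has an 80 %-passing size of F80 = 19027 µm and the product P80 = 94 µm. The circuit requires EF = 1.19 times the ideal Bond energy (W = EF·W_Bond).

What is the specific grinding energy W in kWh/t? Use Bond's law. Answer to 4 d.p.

W_Bond = 10·Wi·(1/√P₈₀ − 1/√F₈₀)
1/√94 = 0.103142;  1/√19027 = 0.007250
W = 10·15.8·(0.103142 − 0.007250) = 15.1510 kWh/t
Corrected W = EF·W_Bond = 1.19·15.1510 = 18.0297 kWh/t

W = 18.0297 kWh/t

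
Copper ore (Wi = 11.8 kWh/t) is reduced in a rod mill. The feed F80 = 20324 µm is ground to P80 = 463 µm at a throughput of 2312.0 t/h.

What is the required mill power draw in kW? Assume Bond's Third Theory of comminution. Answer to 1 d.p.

P = 10765.2 kW

W = 10 Wi (P80^-0.5 − F80^-0.5)
W = 10·11.8·(1/√463 − 1/√20324) = 10·11.8·(0.039459) = 4.6562 kWh/t
P = W·T = 4.6562·2312.0 = 10765.2 kW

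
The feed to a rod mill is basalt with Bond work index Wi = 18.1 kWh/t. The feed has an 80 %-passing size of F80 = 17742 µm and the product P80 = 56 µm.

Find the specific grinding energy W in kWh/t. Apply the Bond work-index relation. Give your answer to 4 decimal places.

W = 10 Wi / √P80 − 10 Wi / √F80
1/√56 = 0.133631;  1/√17742 = 0.007508
W = 10·18.1·(0.133631 − 0.007508) = 22.8283 kWh/t

W = 22.8283 kWh/t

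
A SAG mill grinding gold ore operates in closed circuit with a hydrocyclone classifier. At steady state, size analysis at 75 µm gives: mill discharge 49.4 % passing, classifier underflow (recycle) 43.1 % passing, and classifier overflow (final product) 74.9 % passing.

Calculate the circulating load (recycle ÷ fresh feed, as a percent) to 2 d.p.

CL = 404.76 %

Classifier node, passing 75 µm:
r = (o − d)/(d − u)
r = (74.9 − 49.4)/(49.4 − 43.1) = 25.5/6.3 = 4.0476
CL = 100·r = 404.76 %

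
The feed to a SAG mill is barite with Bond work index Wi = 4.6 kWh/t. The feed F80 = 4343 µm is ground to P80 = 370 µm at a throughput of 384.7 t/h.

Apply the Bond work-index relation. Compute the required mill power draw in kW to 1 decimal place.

P = 651.5 kW

W = 10·Wi·[P80^(−½) − F80^(−½)]
W = 10·4.6·(1/√370 − 1/√4343) = 10·4.6·(0.036813) = 1.6934 kWh/t
Mill draw = 1.6934 × 384.7 = 651.5 kW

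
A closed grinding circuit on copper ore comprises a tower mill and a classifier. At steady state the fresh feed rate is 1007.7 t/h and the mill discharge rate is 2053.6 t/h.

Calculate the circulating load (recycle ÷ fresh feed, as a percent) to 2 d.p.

CL = 103.79 %

Steady state: M = F + R.
R = M − F = 2053.6 − 1007.7 = 1045.9 t/h
CL = 100·R/F = 100·1045.9/1007.7 = 103.79 %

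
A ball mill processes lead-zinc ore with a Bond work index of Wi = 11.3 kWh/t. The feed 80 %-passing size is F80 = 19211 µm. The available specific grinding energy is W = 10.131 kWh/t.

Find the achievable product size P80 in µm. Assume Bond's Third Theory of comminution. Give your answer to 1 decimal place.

W = 10 Wi (1/√P80 − 1/√F80)  [Bond]
⇒ 1/√P80 = W/(10 Wi) + 1/√F80
  = 10.1310/(10·11.3) + 1/√19211 = 0.089655 + 0.007215 = 0.096870
P80 = (1/0.096870)² = 10.3231² = 106.57 µm

P80 = 106.6 µm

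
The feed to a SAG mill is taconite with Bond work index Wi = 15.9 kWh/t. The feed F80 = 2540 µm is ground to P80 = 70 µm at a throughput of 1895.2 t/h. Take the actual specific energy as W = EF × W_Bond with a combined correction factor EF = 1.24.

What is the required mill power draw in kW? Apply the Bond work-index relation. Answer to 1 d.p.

W = 10·Wi·(P80^(-½) − F80^(-½))
W = 10·15.9·(1/√70 − 1/√2540) = 10·15.9·(0.099681) = 15.8493 kWh/t
Corrected W = EF·W_Bond = 1.24·15.8493 = 19.6531 kWh/t
Power = W × throughput = 19.6531 kWh/t × 1895.2 t/h = 37246.6 kW

P = 37246.6 kW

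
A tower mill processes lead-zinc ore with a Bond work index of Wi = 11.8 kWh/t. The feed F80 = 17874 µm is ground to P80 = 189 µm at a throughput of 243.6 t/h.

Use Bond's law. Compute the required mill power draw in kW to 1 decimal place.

P = 1875.9 kW

W_Bond = 10·Wi·(1/√P₈₀ − 1/√F₈₀)
W = 10·11.8·(1/√189 − 1/√17874) = 10·11.8·(0.065260) = 7.7006 kWh/t
Mill draw = 7.7006 × 243.6 = 1875.9 kW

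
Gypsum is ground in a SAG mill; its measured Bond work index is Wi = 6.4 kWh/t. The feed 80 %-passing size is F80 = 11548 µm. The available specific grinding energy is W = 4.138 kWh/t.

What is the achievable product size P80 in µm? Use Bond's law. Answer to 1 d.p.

W = 10 Wi (P80^-0.5 − F80^-0.5)
P80^(−½) = W/(10 Wi) + F80^(−½)
  = 4.1380/(10·6.4) + 1/√11548 = 0.064656 + 0.009306 = 0.073962
P80 = (1/0.073962)² = 13.5205² = 182.80 µm

P80 = 182.8 µm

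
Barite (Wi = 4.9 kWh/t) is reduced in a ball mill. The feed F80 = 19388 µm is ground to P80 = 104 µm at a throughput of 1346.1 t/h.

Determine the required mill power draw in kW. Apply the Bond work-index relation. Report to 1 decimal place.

P = 5994.1 kW

Bond:  W = 10 Wi (1/√P − 1/√F)
W = 10·4.9·(1/√104 − 1/√19388) = 10·4.9·(0.090876) = 4.4529 kWh/t
P = W·T = 4.4529·1346.1 = 5994.1 kW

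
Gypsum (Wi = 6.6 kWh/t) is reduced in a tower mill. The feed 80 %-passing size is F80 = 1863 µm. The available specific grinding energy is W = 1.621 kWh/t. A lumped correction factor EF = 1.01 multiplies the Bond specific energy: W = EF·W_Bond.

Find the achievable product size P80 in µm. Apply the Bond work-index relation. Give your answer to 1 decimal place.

W = 10 Wi (P80^-0.5 − F80^-0.5)
W_Bond = W / EF = 1.621 / 1.01 = 1.6050 kWh/t
⇒ 1/√P80 = W_Bond/(10·Wi) + 1/√F80
  = 1.6050/(10·6.6) + 1/√1863 = 0.024317 + 0.023168 = 0.047486
P80 = (1/0.047486)² = 21.0590² = 443.48 µm

P80 = 443.5 µm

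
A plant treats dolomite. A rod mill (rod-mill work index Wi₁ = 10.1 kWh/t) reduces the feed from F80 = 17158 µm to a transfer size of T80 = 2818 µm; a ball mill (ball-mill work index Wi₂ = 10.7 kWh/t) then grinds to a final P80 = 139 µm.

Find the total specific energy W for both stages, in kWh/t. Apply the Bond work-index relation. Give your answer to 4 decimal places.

W = 10 Wi (P80^-0.5 − F80^-0.5)
Stage 1 (17158→2818 µm, Wi₁=10.1): W₁ = 10·10.1·(0.018838 − 0.007634) = 1.1316 kWh/t
Stage 2 (2818→139 µm, Wi₂=10.7): W₂ = 10·10.7·(0.084819 − 0.018838) = 7.0600 kWh/t
W = W₁ + W₂ = 1.1316 + 7.0600 = 8.1915 kWh/t

W = 8.1915 kWh/t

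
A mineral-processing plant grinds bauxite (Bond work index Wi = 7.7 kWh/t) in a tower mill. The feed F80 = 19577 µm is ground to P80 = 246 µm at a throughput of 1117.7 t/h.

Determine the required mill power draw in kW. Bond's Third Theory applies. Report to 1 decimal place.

P = 4872.1 kW

W = 10 Wi (P80^-0.5 − F80^-0.5)
W = 10·7.7·(1/√246 − 1/√19577) = 10·7.7·(0.056611) = 4.3590 kWh/t
P_mill = W·ṁ = 4.3590·1117.7 = 4872.1 kW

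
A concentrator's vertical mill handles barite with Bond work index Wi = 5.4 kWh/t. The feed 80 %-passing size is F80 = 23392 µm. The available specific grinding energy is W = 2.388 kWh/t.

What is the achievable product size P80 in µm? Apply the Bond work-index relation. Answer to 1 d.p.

P80 = 388.1 µm

Bond: W = 10·Wi·(1/√P80 − 1/√F80)
P80^(−½) = W/(10 Wi) + F80^(−½)
  = 2.3880/(10·5.4) + 1/√23392 = 0.044222 + 0.006538 = 0.050761
P80 = (1/0.050761)² = 19.7003² = 388.10 µm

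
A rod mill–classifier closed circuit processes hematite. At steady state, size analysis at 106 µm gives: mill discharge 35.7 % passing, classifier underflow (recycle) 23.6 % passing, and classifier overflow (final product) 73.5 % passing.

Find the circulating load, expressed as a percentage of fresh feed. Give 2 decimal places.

Let r = R/F. Size balance at 106 µm:
r = (o − d)/(d − u)
r = (73.5 − 35.7)/(35.7 − 23.6) = 37.8/12.1 = 3.1240
CL = 100·r = 312.40 %

CL = 312.40 %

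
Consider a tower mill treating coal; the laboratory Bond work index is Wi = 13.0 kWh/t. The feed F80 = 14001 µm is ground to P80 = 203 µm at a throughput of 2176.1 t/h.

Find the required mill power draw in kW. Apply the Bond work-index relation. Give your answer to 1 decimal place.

P = 17464.4 kW

W = 10·Wi·[P80^(−½) − F80^(−½)]
W = 10·13.0·(1/√203 − 1/√14001) = 10·13.0·(0.061735) = 8.0255 kWh/t
P_mill = W·ṁ = 8.0255·2176.1 = 17464.4 kW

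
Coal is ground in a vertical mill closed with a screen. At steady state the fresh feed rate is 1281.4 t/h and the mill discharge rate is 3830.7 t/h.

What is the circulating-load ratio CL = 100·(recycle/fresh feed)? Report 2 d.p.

M = F + R at steady state, so:
R = M − F = 3830.7 − 1281.4 = 2549.3 t/h
CL = 100·R/F = 100·2549.3/1281.4 = 198.95 %

CL = 198.95 %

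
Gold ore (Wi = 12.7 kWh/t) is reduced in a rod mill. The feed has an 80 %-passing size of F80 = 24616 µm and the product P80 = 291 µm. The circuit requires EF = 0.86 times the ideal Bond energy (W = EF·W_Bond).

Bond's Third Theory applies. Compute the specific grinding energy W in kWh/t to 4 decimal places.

W = 5.7065 kWh/t

Bond:  W = 10 Wi (1/√P − 1/√F)
1/√291 = 0.058621;  1/√24616 = 0.006374
W = 10·12.7·(0.058621 − 0.006374) = 6.6354 kWh/t
Corrected W = EF·W_Bond = 0.86·6.6354 = 5.7065 kWh/t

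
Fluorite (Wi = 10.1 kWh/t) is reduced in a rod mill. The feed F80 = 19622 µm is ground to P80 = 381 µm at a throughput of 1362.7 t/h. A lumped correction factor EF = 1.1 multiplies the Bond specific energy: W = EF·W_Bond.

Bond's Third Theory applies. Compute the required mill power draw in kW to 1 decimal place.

W_Bond = 10·Wi·(1/√P₈₀ − 1/√F₈₀)
W = 10·10.1·(1/√381 − 1/√19622) = 10·10.1·(0.044093) = 4.4534 kWh/t
With EF = 1.1: W = 4.4534·1.1 = 4.8987 kWh/t
P = W·T = 4.8987·1362.7 = 6675.5 kW

P = 6675.5 kW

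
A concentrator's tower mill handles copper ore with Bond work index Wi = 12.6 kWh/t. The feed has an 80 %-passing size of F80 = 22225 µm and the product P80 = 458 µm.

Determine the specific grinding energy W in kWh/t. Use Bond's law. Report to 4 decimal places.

Bond:  W = 10 Wi (1/√P − 1/√F)
1/√458 = 0.046727;  1/√22225 = 0.006708
W = 10·12.6·(0.046727 − 0.006708) = 5.0424 kWh/t

W = 5.0424 kWh/t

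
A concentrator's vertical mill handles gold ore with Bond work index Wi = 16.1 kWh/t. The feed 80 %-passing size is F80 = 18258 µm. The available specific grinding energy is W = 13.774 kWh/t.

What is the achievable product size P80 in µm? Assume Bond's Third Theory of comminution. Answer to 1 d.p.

W = 10 Wi (1/√P80 − 1/√F80)  [Bond]
⇒ 1/√P80 = W/(10·Wi) + 1/√F80
  = 13.7740/(10·16.1) + 1/√18258 = 0.085553 + 0.007401 = 0.092954
P80 = (1/0.092954)² = 10.7581² = 115.74 µm

P80 = 115.7 µm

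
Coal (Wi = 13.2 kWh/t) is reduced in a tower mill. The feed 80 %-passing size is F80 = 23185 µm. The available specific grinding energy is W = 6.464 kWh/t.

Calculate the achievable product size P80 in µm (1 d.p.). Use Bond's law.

P80 = 324.2 µm

W = 10 Wi / √P80 − 10 Wi / √F80
⇒ 1/√P80 = W/(10·Wi) + 1/√F80
  = 6.4640/(10·13.2) + 1/√23185 = 0.048970 + 0.006567 = 0.055537
P80 = (1/0.055537)² = 18.0060² = 324.21 µm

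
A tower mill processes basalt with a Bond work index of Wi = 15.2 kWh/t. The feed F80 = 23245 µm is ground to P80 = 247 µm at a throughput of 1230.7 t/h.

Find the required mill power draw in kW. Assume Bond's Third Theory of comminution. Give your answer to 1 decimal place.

P = 10675.8 kW

W = 10·Wi·(P80^(-½) − F80^(-½))
W = 10·15.2·(1/√247 − 1/√23245) = 10·15.2·(0.057070) = 8.6746 kWh/t
Power = W × throughput = 8.6746 kWh/t × 1230.7 t/h = 10675.8 kW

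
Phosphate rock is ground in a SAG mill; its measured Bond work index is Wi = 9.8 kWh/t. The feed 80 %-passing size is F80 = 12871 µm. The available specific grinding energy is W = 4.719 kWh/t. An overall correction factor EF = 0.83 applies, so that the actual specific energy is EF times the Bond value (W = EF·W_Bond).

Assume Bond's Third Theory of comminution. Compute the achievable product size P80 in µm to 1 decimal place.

W = 10 Wi (P80^-0.5 − F80^-0.5)
W_Bond = W / EF = 4.719 / 0.83 = 5.6855 kWh/t
⇒ 1/√P80 = W_Bond/(10·Wi) + 1/√F80
  = 5.6855/(10·9.8) + 1/√12871 = 0.058016 + 0.008814 = 0.066830
P80 = (1/0.066830)² = 14.9633² = 223.90 µm

P80 = 223.9 µm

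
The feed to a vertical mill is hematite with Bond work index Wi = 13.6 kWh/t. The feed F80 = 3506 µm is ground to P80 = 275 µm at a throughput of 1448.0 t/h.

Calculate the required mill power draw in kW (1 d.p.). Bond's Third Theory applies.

Bond: W = 10·Wi·(1/√P80 − 1/√F80)
W = 10·13.6·(1/√275 − 1/√3506) = 10·13.6·(0.043414) = 5.9043 kWh/t
Mill draw = 5.9043 × 1448.0 = 8549.4 kW

P = 8549.4 kW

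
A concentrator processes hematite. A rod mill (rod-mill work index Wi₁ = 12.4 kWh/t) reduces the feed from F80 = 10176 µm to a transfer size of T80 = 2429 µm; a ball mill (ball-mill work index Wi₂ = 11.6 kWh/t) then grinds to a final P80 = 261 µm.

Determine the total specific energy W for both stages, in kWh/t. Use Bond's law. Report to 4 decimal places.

W = 6.1133 kWh/t

W = 10 Wi (1/√P80 − 1/√F80)  [Bond]
Stage 1 (10176→2429 µm, Wi₁=12.4): W₁ = 10·12.4·(0.020290 − 0.009913) = 1.2868 kWh/t
Stage 2 (2429→261 µm, Wi₂=11.6): W₂ = 10·11.6·(0.061898 − 0.020290) = 4.8266 kWh/t
W = W₁ + W₂ = 1.2868 + 4.8266 = 6.1133 kWh/t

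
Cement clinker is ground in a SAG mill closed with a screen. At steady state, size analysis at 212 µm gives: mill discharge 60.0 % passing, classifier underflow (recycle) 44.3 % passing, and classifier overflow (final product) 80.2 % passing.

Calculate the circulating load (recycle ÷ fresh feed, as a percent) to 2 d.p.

CL = 128.66 %

Two-product formula at 212 µm:
r = (o − d)/(d − u)
r = (80.2 − 60.0)/(60.0 − 44.3) = 20.2/15.7 = 1.2866
CL = 100·r = 128.66 %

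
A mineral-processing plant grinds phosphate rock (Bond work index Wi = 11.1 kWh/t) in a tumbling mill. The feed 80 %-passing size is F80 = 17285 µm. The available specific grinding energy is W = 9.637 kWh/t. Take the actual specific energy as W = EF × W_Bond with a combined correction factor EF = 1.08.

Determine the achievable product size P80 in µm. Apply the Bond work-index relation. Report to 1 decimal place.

Bond: W = 10·Wi·(1/√P80 − 1/√F80)
W_Bond = W / EF = 9.637 / 1.08 = 8.9231 kWh/t
⇒ 1/√P80 = W_Bond/(10 Wi) + 1/√F80
  = 8.9231/(10·11.1) + 1/√17285 = 0.080389 + 0.007606 = 0.087995
P80 = (1/0.087995)² = 11.3643² = 129.15 µm

P80 = 129.1 µm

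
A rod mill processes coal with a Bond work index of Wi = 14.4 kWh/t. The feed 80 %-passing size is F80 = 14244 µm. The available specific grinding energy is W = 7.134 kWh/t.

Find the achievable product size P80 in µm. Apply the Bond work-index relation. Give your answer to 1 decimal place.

W = 10·Wi·[P80^(−½) − F80^(−½)]
1/√P80 = 1/√F80 + W/(10·Wi)
  = 7.1340/(10·14.4) + 1/√14244 = 0.049542 + 0.008379 = 0.057921
P80 = (1/0.057921)² = 17.2650² = 298.08 µm

P80 = 298.1 µm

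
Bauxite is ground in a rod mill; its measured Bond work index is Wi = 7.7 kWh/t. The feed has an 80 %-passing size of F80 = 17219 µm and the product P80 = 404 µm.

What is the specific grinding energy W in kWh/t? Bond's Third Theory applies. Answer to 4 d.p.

W = 3.2441 kWh/t

W = 10·Wi·[P80^(−½) − F80^(−½)]
1/√404 = 0.049752;  1/√17219 = 0.007621
W = 10·7.7·(0.049752 − 0.007621) = 3.2441 kWh/t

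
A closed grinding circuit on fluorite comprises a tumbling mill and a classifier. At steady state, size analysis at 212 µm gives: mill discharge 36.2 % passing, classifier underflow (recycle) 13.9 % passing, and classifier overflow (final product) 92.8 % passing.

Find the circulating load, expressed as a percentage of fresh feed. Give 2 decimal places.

Balance %-passing 212 µm (r = R/F):
d + r·d = r·u + o → r(d−u) = o−d
r = (92.8 − 36.2)/(36.2 − 13.9) = 56.6/22.3 = 2.5381
CL = 100·r = 253.81 %

CL = 253.81 %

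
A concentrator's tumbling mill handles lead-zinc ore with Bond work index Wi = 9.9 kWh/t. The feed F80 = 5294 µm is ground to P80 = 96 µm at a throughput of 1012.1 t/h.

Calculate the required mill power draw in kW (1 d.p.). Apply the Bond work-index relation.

W_Bond = 10·Wi·(1/√P₈₀ − 1/√F₈₀)
W = 10·9.9·(1/√96 − 1/√5294) = 10·9.9·(0.088318) = 8.7435 kWh/t
Mill draw = 8.7435 × 1012.1 = 8849.3 kW

P = 8849.3 kW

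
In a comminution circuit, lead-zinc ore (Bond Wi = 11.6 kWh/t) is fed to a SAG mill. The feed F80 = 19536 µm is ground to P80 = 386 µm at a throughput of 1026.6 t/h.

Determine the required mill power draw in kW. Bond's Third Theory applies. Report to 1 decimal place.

P = 5209.3 kW

W = 10 Wi (P80^-0.5 − F80^-0.5)
W = 10·11.6·(1/√386 − 1/√19536) = 10·11.6·(0.043744) = 5.0743 kWh/t
Power = W × throughput = 5.0743 kWh/t × 1026.6 t/h = 5209.3 kW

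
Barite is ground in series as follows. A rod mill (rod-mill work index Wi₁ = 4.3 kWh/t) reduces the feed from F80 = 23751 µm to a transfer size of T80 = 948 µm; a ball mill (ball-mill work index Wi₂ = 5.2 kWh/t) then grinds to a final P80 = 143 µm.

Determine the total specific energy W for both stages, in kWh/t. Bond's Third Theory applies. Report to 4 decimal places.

W = 3.7771 kWh/t

W = 10·Wi·(P80^(-½) − F80^(-½))
Stage 1 (23751→948 µm, Wi₁=4.3): W₁ = 10·4.3·(0.032478 − 0.006489) = 1.1176 kWh/t
Stage 2 (948→143 µm, Wi₂=5.2): W₂ = 10·5.2·(0.083624 − 0.032478) = 2.6596 kWh/t
W = W₁ + W₂ = 1.1176 + 2.6596 = 3.7771 kWh/t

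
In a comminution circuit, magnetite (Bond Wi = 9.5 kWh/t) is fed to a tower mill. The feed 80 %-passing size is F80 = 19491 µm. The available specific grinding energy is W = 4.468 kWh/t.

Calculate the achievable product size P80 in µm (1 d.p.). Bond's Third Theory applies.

P80 = 340.5 µm

W = 10 Wi / √P80 − 10 Wi / √F80
⇒ 1/√P80 = W/(10·Wi) + 1/√F80
  = 4.4680/(10·9.5) + 1/√19491 = 0.047032 + 0.007163 = 0.054194
P80 = (1/0.054194)² = 18.4521² = 340.48 µm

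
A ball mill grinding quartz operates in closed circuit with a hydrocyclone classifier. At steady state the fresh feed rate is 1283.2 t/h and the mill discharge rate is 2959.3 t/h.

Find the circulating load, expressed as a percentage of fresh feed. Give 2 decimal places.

Discharge = new feed + return, hence
R = M − F = 2959.3 − 1283.2 = 1676.1 t/h
CL = 100·R/F = 100·1676.1/1283.2 = 130.62 %

CL = 130.62 %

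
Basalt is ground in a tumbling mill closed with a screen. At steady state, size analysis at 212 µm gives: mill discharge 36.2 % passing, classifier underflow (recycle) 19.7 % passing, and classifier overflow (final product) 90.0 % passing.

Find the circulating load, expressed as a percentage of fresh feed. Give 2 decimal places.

CL = 326.06 %

Classifier node, passing 212 µm:
(1+r)·d = r·u + o ⇒ r = (o−d)/(d−u)
r = (90.0 − 36.2)/(36.2 − 19.7) = 53.8/16.5 = 3.2606
CL = 100·r = 326.06 %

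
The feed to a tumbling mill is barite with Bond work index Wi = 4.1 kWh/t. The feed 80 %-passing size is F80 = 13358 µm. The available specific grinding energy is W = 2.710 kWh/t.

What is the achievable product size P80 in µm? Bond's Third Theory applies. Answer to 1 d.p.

P80 = 179.0 µm

Bond:  W = 10 Wi (1/√P − 1/√F)
⇒ 1/√P80 = W/(10 Wi) + 1/√F80
  = 2.7100/(10·4.1) + 1/√13358 = 0.066098 + 0.008652 = 0.074750
P80 = (1/0.074750)² = 13.3780² = 178.97 µm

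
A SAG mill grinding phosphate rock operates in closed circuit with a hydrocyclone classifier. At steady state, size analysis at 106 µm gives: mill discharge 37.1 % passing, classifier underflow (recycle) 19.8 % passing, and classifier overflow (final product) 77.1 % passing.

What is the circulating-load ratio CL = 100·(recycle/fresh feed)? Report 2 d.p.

CL = 231.21 %

Let r = R/F. Size balance at 106 µm:
d + r·d = r·u + o → r(d−u) = o−d
r = (77.1 − 37.1)/(37.1 − 19.8) = 40.0/17.3 = 2.3121
CL = 100·r = 231.21 %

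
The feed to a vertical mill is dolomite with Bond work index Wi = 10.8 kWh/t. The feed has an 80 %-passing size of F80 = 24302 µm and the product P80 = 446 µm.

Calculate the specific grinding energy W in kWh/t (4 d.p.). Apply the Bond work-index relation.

W = 4.4212 kWh/t

W = 10 Wi / √P80 − 10 Wi / √F80
1/√446 = 0.047351;  1/√24302 = 0.006415
W = 10·10.8·(0.047351 − 0.006415) = 4.4212 kWh/t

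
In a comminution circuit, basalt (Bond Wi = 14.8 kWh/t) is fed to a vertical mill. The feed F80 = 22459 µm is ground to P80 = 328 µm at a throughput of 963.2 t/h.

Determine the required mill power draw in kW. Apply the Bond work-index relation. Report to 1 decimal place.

Bond: W = 10·Wi·(1/√P80 − 1/√F80)
W = 10·14.8·(1/√328 − 1/√22459) = 10·14.8·(0.048543) = 7.1844 kWh/t
Mill draw = 7.1844 × 963.2 = 6920.0 kW

P = 6920.0 kW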